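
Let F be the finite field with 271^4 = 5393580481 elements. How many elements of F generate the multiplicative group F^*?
There are φ(5393580480) = 1353646080 primitive elements

F_q^* is cyclic of order q - 1 = 5393580480. A cyclic group of order m has exactly φ(m) generators. Here m = 5393580480 = 2^6 · 3^3 · 5 · 17 · 36721, so the number of primitive elements is φ(5393580480) = 1353646080.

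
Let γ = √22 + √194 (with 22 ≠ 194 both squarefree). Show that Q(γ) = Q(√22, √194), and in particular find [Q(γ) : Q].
[Q(γ) : Q] = 4 (equivalently, Q(γ) = Q(√22, √194))

Obviously Q(γ) ⊆ Q(√22, √194), and [Q(√22, √194):Q] = 4 (since 22, 194 are distinct squarefree integers > 1 with 4268 not a perfect square). To show equality we compute the minimal polynomial of γ. From γ = √22 + √194: γ^2 = 22 + 2√(4268) + 194 = 216 + 2√(4268), so γ^2 - 216 = 2√(4268); squaring, (γ^2 - 216)^2 = 4·4268, i.e. γ^4 - 432γ^2 + 46656 - 17072 = 0, i.e. γ^4 - 432γ^2 + 29584 = 0. So γ is a root of x^4 - 432x^2 + 29584. This polynomial is irreducible over Q: it has no rational root (each ±√22 ± √194 is irrational), and any factorization into two quadratics over Q would force √(4268) ∈ Q (pairing opposite roots) or √22, √194 ∈ Q (other pairings), all impossible. Hence [Q(γ):Q] = 4 = [Q(√22, √194):Q], so Q(γ) = Q(√22, √194).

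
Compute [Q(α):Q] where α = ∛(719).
[Q(α):Q] = 3

The minimal polynomial of α is x^3 - 719, irreducible over Q since 719 is not a perfect cube (so x^3 - 719 has no rational root). Hence [Q(α):Q] = deg(m_α) = 3.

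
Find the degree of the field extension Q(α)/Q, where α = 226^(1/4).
[Q(α):Q] = 4

α is a root of x^4 - 226. By Eisenstein's criterion at the prime p = 2 (which divides the constant term 226 but p^2 = 4 does not, since 226 is squarefree), x^4 - 226 is irreducible over Q. Hence [Q(α):Q] = 4.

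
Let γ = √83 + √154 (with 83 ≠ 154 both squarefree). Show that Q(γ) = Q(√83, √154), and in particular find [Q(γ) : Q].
[Q(γ) : Q] = 4 (equivalently, Q(γ) = Q(√83, √154))

Obviously Q(γ) ⊆ Q(√83, √154), and [Q(√83, √154):Q] = 4 (since 83, 154 are distinct squarefree integers > 1 with 12782 not a perfect square). To show equality we compute the minimal polynomial of γ. From γ = √83 + √154: γ^2 = 83 + 2√(12782) + 154 = 237 + 2√(12782), so γ^2 - 237 = 2√(12782); squaring, (γ^2 - 237)^2 = 4·12782, i.e. γ^4 - 474γ^2 + 56169 - 51128 = 0, i.e. γ^4 - 474γ^2 + 5041 = 0. So γ is a root of x^4 - 474x^2 + 5041. This polynomial is irreducible over Q: it has no rational root (each ±√83 ± √154 is irrational), and any factorization into two quadratics over Q would force √(12782) ∈ Q (pairing opposite roots) or √83, √154 ∈ Q (other pairings), all impossible. Hence [Q(γ):Q] = 4 = [Q(√83, √154):Q], so Q(γ) = Q(√83, √154).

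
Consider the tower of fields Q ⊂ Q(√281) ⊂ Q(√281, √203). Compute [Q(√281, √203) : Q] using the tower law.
[Q(√281, √203) : Q] = 4

[Q(√281):Q] = 2 (min poly x^2 - 281, irreducible since 281 is squarefree > 1). For the top step, suppose √203 ∈ Q(√281), say √203 = c + d√281 with c, d ∈ Q. Squaring: 203 = c^2 + 281d^2 + 2cd√281. Since √281 ∉ Q this forces 2cd = 0. If d = 0 then √203 = c ∈ Q, contradicting 203 squarefree > 1. If c = 0 then 203 = 281d^2, so 281·203 = (281d)^2 is a perfect square in Q — but 281·203 = 57043 is not a perfect square (since 281 and 203 are distinct squarefree integers). Contradiction. Hence √203 ∉ Q(√281), so x^2 - 203 stays irreducible over Q(√281) and [Q(√281, √203) : Q(√281)] = 2. By the tower law, [Q(√281, √203) : Q] = 2 · 2 = 4.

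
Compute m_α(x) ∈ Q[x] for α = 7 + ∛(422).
m_α(x) = x^3 - 21x^2 + 147x - 765

Set β = α - 7 = ∛(422), so β^3 = 422. Then (α - 7)^3 - 422 = 0, i.e. α is a root of g(x) = (x - 7)^3 - 422 = x^3 - 21x^2 + 147x - 765. Since g(x) = h(x - 7) where h(x) = x^3 - 422, and h is irreducible over Q (because 422 is not a perfect cube, so h has no rational root, and a monic cubic with no rational root is irreducible), g is also irreducible (irreducibility is preserved under the substitution x → x - 7). Hence m_α(x) = x^3 - 21x^2 + 147x - 765.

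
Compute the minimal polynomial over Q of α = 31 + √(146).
m_α(x) = x^2 - 62x + 815

From α - 31 = √(146), squaring gives (α - 31)^2 = 146, i.e. α^2 - 62α + 961 = 146, so α^2 - 62α + 815 = 0. The discriminant of x^2 - 62x + 815 is (-62)^2 - 4·(815) = 3844 - 3260 = 584, and 4·(146) is not a perfect square in Q since 146 is squarefree and ≠ 1. Hence x^2 - 62x + 815 is irreducible over Q and is the minimal polynomial of α.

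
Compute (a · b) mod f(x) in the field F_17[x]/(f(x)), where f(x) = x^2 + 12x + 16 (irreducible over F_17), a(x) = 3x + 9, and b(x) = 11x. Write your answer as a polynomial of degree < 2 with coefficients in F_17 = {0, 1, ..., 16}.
a · b ≡ 9x + 16 (mod f(x))

Multiply in F_17[x]: a(x)·b(x) = (3x + 9)·(11x) = 16x^2 + 14x. This has degree ≥ 2, so divide by f(x) over F_17: 16x^2 + 14x = (16)·(x^2 + 12x + 16) + (9x + 16). Hence a·b ≡ 9x + 16 (mod f). (F_17[x]/(f) is a field with 17^2 = 289 elements since f is irreducible of degree 2.)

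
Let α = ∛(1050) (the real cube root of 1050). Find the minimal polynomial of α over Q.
m_α(x) = x^3 - 1050

α satisfies α^3 = 1050, so x^3 - 1050 annihilates α. By the rational root test, a rational root p/q (in lowest terms) of x^3 - 1050 would satisfy p^3 = 1050 q^3, forcing q = 1 and p^3 = 1050; but 1050 is not a perfect cube, contradiction. A monic cubic over Q with no rational root is irreducible (any nontrivial factorization would include a linear factor). Hence x^3 - 1050 is the minimal polynomial of α, and in particular [Q(α):Q] = 3.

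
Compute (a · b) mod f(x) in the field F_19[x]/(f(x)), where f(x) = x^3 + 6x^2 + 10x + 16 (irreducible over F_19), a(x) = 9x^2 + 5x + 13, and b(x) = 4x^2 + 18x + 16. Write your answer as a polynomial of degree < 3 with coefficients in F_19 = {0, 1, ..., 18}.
a · b ≡ 16x^2 + 2x + 11 (mod f(x))

Multiply in F_19[x]: a(x)·b(x) = (9x^2 + 5x + 13)·(4x^2 + 18x + 16) = 17x^4 + 11x^3 + x^2 + 10x + 18. This has degree ≥ 3, so divide by f(x) over F_19: 17x^4 + 11x^3 + x^2 + 10x + 18 = (17x + 4)·(x^3 + 6x^2 + 10x + 16) + (16x^2 + 2x + 11). Hence a·b ≡ 16x^2 + 2x + 11 (mod f). (F_19[x]/(f) is a field with 19^3 = 6859 elements since f is irreducible of degree 3.)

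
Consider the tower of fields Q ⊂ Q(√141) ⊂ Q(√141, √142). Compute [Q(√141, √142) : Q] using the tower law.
[Q(√141, √142) : Q] = 4

[Q(√141):Q] = 2 (min poly x^2 - 141, irreducible since 141 is squarefree > 1). For the top step, suppose √142 ∈ Q(√141), say √142 = c + d√141 with c, d ∈ Q. Squaring: 142 = c^2 + 141d^2 + 2cd√141. Since √141 ∉ Q this forces 2cd = 0. If d = 0 then √142 = c ∈ Q, contradicting 142 squarefree > 1. If c = 0 then 142 = 141d^2, so 141·142 = (141d)^2 is a perfect square in Q — but 141·142 = 20022 is not a perfect square (since 141 and 142 are distinct squarefree integers). Contradiction. Hence √142 ∉ Q(√141), so x^2 - 142 stays irreducible over Q(√141) and [Q(√141, √142) : Q(√141)] = 2. By the tower law, [Q(√141, √142) : Q] = 2 · 2 = 4.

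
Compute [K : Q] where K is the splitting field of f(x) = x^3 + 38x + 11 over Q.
[K : Q] = 6

By the rational root test, any rational root of the monic integer polynomial f(x) = x^3 + 38x + 11 must be an integer dividing the constant term 11, i.e. one of ±{1, 11}. Evaluating: f(1) = 50, f(-1) = -28, f(11) = 1760, f(-11) = -1738; none is 0, so f has no rational root and is therefore irreducible over Q (a cubic with no linear factor over a field is irreducible). For an irreducible cubic, the Galois group is A_3 or S_3 according as the discriminant disc(f) = -4a^3 - 27b^2 = -4·(38)^3 - 27·(11)^2 = -222755 is or is not a square in Q. Here disc(f) = -222755 is not a perfect square in Q, so the Galois group of f over Q is not contained in A_3 and must be all of S_3. The splitting field has degree |S_3| = 6 over Q, so [K : Q] = 6.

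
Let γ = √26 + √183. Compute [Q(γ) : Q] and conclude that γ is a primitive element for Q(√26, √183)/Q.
[Q(γ) : Q] = 4 (equivalently, Q(γ) = Q(√26, √183))

Obviously Q(γ) ⊆ Q(√26, √183), and [Q(√26, √183):Q] = 4 (since 26, 183 are distinct squarefree integers > 1 with 4758 not a perfect square). To show equality we compute the minimal polynomial of γ. From γ = √26 + √183: γ^2 = 26 + 2√(4758) + 183 = 209 + 2√(4758), so γ^2 - 209 = 2√(4758); squaring, (γ^2 - 209)^2 = 4·4758, i.e. γ^4 - 418γ^2 + 43681 - 19032 = 0, i.e. γ^4 - 418γ^2 + 24649 = 0. So γ is a root of x^4 - 418x^2 + 24649. This polynomial is irreducible over Q: it has no rational root (each ±√26 ± √183 is irrational), and any factorization into two quadratics over Q would force √(4758) ∈ Q (pairing opposite roots) or √26, √183 ∈ Q (other pairings), all impossible. Hence [Q(γ):Q] = 4 = [Q(√26, √183):Q], so Q(γ) = Q(√26, √183).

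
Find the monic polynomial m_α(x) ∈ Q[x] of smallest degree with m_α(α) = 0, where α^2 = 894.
m_α(x) = x^2 - 894

α satisfies α^2 - 894 = 0, so x^2 - 894 annihilates α. Since d = 894 is squarefree and ≠ 1, it is not a perfect square in Q, so x^2 - 894 has no rational root and is therefore irreducible over Q (a degree-2 polynomial over a field is irreducible iff it has no root). Hence m_α(x) = x^2 - 894.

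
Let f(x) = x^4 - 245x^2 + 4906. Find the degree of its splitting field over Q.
[K : Q] = 4

Solving the quadratic in x^2: x^2 = (245 ± √(245^2 - 4·4906))/2 = (245 ± √40401)/2 = (245 ± 201)/2, giving x^2 = 22 or x^2 = 223. So f(x) = (x^2 - 22)(x^2 - 223) and the roots of f are ±√22, ±√223. Hence the splitting field is K = Q(√22, √223). Since 22 and 223 are distinct squarefree integers > 1, their product 4906 is not a perfect square, so √223 ∉ Q(√22). By the tower law [K:Q] = [Q(√22,√223):Q(√22)] · [Q(√22):Q] = 2 · 2 = 4.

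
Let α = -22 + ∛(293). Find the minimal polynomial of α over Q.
m_α(x) = x^3 + 66x^2 + 1452x + 10355

Set β = α + 22 = ∛(293), so β^3 = 293. Then (α + 22)^3 - 293 = 0, i.e. α is a root of g(x) = (x + 22)^3 - 293 = x^3 + 66x^2 + 1452x + 10355. Since g(x) = h(x + 22) where h(x) = x^3 - 293, and h is irreducible over Q (because 293 is not a perfect cube, so h has no rational root, and a monic cubic with no rational root is irreducible), g is also irreducible (irreducibility is preserved under the substitution x → x + 22). Hence m_α(x) = x^3 + 66x^2 + 1452x + 10355.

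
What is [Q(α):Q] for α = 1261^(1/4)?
[Q(α):Q] = 4

α is a root of x^4 - 1261. By Eisenstein's criterion at the prime p = 13 (which divides the constant term 1261 but p^2 = 169 does not, since 1261 is squarefree), x^4 - 1261 is irreducible over Q. Hence [Q(α):Q] = 4.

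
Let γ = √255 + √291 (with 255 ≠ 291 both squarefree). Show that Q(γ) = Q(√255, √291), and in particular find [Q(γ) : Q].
[Q(γ) : Q] = 4 (equivalently, Q(γ) = Q(√255, √291))

Obviously Q(γ) ⊆ Q(√255, √291), and [Q(√255, √291):Q] = 4 (since 255, 291 are distinct squarefree integers > 1 with 74205 not a perfect square). To show equality we compute the minimal polynomial of γ. From γ = √255 + √291: γ^2 = 255 + 2√(74205) + 291 = 546 + 2√(74205), so γ^2 - 546 = 2√(74205); squaring, (γ^2 - 546)^2 = 4·74205, i.e. γ^4 - 1092γ^2 + 298116 - 296820 = 0, i.e. γ^4 - 1092γ^2 + 1296 = 0. So γ is a root of x^4 - 1092x^2 + 1296. This polynomial is irreducible over Q: it has no rational root (each ±√255 ± √291 is irrational), and any factorization into two quadratics over Q would force √(74205) ∈ Q (pairing opposite roots) or √255, √291 ∈ Q (other pairings), all impossible. Hence [Q(γ):Q] = 4 = [Q(√255, √291):Q], so Q(γ) = Q(√255, √291).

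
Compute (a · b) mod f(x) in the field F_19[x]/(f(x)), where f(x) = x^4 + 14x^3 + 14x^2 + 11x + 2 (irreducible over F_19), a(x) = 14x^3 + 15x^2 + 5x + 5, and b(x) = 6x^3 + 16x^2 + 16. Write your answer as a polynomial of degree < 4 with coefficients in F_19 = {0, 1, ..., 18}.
a · b ≡ 9x^3 + 8x^2 + 14x + 5 (mod f(x))

Multiply in F_19[x]: a(x)·b(x) = (14x^3 + 15x^2 + 5x + 5)·(6x^3 + 16x^2 + 16) = 8x^6 + 10x^5 + 4x^4 + 11x^3 + 16x^2 + 4x + 4. This has degree ≥ 4, so divide by f(x) over F_19: 8x^6 + 10x^5 + 4x^4 + 11x^3 + 16x^2 + 4x + 4 = (8x^2 + 12x + 9)·(x^4 + 14x^3 + 14x^2 + 11x + 2) + (9x^3 + 8x^2 + 14x + 5). Hence a·b ≡ 9x^3 + 8x^2 + 14x + 5 (mod f). (F_19[x]/(f) is a field with 19^4 = 130321 elements since f is irreducible of degree 4.)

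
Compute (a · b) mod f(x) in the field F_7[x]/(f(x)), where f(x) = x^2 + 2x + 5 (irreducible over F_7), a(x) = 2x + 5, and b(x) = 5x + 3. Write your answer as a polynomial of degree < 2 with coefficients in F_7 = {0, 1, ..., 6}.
a · b ≡ 4x (mod f(x))

Multiply in F_7[x]: a(x)·b(x) = (2x + 5)·(5x + 3) = 3x^2 + 3x + 1. This has degree ≥ 2, so divide by f(x) over F_7: 3x^2 + 3x + 1 = (3)·(x^2 + 2x + 5) + (4x). Hence a·b ≡ 4x (mod f). (F_7[x]/(f) is a field with 7^2 = 49 elements since f is irreducible of degree 2.)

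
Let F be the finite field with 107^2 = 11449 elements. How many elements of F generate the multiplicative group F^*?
There are φ(11448) = 3744 primitive elements

F_q^* is cyclic of order q - 1 = 11448. A cyclic group of order m has exactly φ(m) generators. Here m = 11448 = 2^3 · 3^3 · 53, so the number of primitive elements is φ(11448) = 3744.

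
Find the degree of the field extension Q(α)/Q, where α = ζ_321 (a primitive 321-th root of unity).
[Q(α):Q] = 212

The minimal polynomial of ζ_321 over Q is the 321-th cyclotomic polynomial Φ_321(x), which is irreducible over Q and has degree φ(321) = 212. Hence [Q(α):Q] = φ(321) = 212.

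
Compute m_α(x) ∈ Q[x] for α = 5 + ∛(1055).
m_α(x) = x^3 - 15x^2 + 75x - 1180

Set β = α - 5 = ∛(1055), so β^3 = 1055. Then (α - 5)^3 - 1055 = 0, i.e. α is a root of g(x) = (x - 5)^3 - 1055 = x^3 - 15x^2 + 75x - 1180. Since g(x) = h(x - 5) where h(x) = x^3 - 1055, and h is irreducible over Q (because 1055 is not a perfect cube, so h has no rational root, and a monic cubic with no rational root is irreducible), g is also irreducible (irreducibility is preserved under the substitution x → x - 5). Hence m_α(x) = x^3 - 15x^2 + 75x - 1180.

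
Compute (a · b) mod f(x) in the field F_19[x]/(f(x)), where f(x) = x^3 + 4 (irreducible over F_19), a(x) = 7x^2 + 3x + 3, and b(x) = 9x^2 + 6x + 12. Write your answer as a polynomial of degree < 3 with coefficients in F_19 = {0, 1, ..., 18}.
a · b ≡ 15x^2 + 11x + 7 (mod f(x))

Multiply in F_19[x]: a(x)·b(x) = (7x^2 + 3x + 3)·(9x^2 + 6x + 12) = 6x^4 + 12x^3 + 15x^2 + 16x + 17. This has degree ≥ 3, so divide by f(x) over F_19: 6x^4 + 12x^3 + 15x^2 + 16x + 17 = (6x + 12)·(x^3 + 4) + (15x^2 + 11x + 7). Hence a·b ≡ 15x^2 + 11x + 7 (mod f). (F_19[x]/(f) is a field with 19^3 = 6859 elements since f is irreducible of degree 3.)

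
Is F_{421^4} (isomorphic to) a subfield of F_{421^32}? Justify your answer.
Yes: F_{421^4} is a subfield of F_{421^32}

F_{p^m} embeds in F_{p^n} iff m | n (since F_{p^n} is the splitting field of x^(p^n) - x, and F_{p^m} ⊂ F_{p^n} forces p^n to be a power of p^m, i.e. m | n; conversely if m | n then every root of x^(p^m) - x is a root of x^(p^n) - x). Here 4 | 32 (since 32 = 8·4), so F_{421^4} is a subfield of F_{421^32}, and [F_{421^32} : F_{421^4}] = 32/4 = 8.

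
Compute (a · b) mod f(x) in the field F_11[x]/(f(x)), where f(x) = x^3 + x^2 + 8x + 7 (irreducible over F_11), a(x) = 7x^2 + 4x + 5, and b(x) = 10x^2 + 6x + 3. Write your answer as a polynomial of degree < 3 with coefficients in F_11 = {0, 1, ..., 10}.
a · b ≡ 7x^2 + 6x + 8 (mod f(x))

Multiply in F_11[x]: a(x)·b(x) = (7x^2 + 4x + 5)·(10x^2 + 6x + 3) = 4x^4 + 5x^3 + 7x^2 + 9x + 4. This has degree ≥ 3, so divide by f(x) over F_11: 4x^4 + 5x^3 + 7x^2 + 9x + 4 = (4x + 1)·(x^3 + x^2 + 8x + 7) + (7x^2 + 6x + 8). Hence a·b ≡ 7x^2 + 6x + 8 (mod f). (F_11[x]/(f) is a field with 11^3 = 1331 elements since f is irreducible of degree 3.)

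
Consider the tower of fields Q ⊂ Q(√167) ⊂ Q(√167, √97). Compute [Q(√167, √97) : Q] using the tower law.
[Q(√167, √97) : Q] = 4

[Q(√167):Q] = 2 (min poly x^2 - 167, irreducible since 167 is squarefree > 1). For the top step, suppose √97 ∈ Q(√167), say √97 = c + d√167 with c, d ∈ Q. Squaring: 97 = c^2 + 167d^2 + 2cd√167. Since √167 ∉ Q this forces 2cd = 0. If d = 0 then √97 = c ∈ Q, contradicting 97 squarefree > 1. If c = 0 then 97 = 167d^2, so 167·97 = (167d)^2 is a perfect square in Q — but 167·97 = 16199 is not a perfect square (since 167 and 97 are distinct squarefree integers). Contradiction. Hence √97 ∉ Q(√167), so x^2 - 97 stays irreducible over Q(√167) and [Q(√167, √97) : Q(√167)] = 2. By the tower law, [Q(√167, √97) : Q] = 2 · 2 = 4.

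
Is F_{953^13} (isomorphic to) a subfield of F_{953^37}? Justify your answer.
No: F_{953^13} is not a subfield of F_{953^37}

F_{p^m} embeds in F_{p^n} iff m | n. Here 13 ∤ 37 (since 37 = 2·13 + 11 with remainder 11 ≠ 0), so F_{953^13} is not a subfield of F_{953^37}. Equivalently: if it were, the tower law would give 13 = [F_{953^13}:F_953] dividing [F_{953^37}:F_953] = 37, contradiction.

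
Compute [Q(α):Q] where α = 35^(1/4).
[Q(α):Q] = 4

α is a root of x^4 - 35. By Eisenstein's criterion at the prime p = 5 (which divides the constant term 35 but p^2 = 25 does not, since 35 is squarefree), x^4 - 35 is irreducible over Q. Hence [Q(α):Q] = 4.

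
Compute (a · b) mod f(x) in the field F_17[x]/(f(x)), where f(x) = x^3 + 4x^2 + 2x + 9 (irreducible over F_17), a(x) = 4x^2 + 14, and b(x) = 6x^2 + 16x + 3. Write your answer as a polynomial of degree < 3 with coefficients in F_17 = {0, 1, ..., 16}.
a · b ≡ 6x^2 + 4x + 7 (mod f(x))

Multiply in F_17[x]: a(x)·b(x) = (4x^2 + 14)·(6x^2 + 16x + 3) = 7x^4 + 13x^3 + 11x^2 + 3x + 8. This has degree ≥ 3, so divide by f(x) over F_17: 7x^4 + 13x^3 + 11x^2 + 3x + 8 = (7x + 2)·(x^3 + 4x^2 + 2x + 9) + (6x^2 + 4x + 7). Hence a·b ≡ 6x^2 + 4x + 7 (mod f). (F_17[x]/(f) is a field with 17^3 = 4913 elements since f is irreducible of degree 3.)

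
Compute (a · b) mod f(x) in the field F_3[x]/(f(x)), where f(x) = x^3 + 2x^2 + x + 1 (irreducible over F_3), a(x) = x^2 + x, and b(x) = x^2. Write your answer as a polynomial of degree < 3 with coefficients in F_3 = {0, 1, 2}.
a · b ≡ x^2 + 1 (mod f(x))

Multiply in F_3[x]: a(x)·b(x) = (x^2 + x)·(x^2) = x^4 + x^3. This has degree ≥ 3, so divide by f(x) over F_3: x^4 + x^3 = (x + 2)·(x^3 + 2x^2 + x + 1) + (x^2 + 1). Hence a·b ≡ x^2 + 1 (mod f). (F_3[x]/(f) is a field with 3^3 = 27 elements since f is irreducible of degree 3.)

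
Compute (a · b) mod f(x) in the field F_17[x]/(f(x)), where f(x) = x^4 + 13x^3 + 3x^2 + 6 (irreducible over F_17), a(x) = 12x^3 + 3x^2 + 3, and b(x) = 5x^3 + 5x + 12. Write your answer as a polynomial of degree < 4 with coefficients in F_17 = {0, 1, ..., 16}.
a · b ≡ 2x^2 + 15x + 8 (mod f(x))

Multiply in F_17[x]: a(x)·b(x) = (12x^3 + 3x^2 + 3)·(5x^3 + 5x + 12) = 9x^6 + 15x^5 + 9x^4 + 4x^3 + 2x^2 + 15x + 2. This has degree ≥ 4, so divide by f(x) over F_17: 9x^6 + 15x^5 + 9x^4 + 4x^3 + 2x^2 + 15x + 2 = (9x^2 + 16)·(x^4 + 13x^3 + 3x^2 + 6) + (2x^2 + 15x + 8). Hence a·b ≡ 2x^2 + 15x + 8 (mod f). (F_17[x]/(f) is a field with 17^4 = 83521 elements since f is irreducible of degree 4.)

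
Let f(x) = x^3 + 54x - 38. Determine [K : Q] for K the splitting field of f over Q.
[K : Q] = 6

By the rational root test, any rational root of the monic integer polynomial f(x) = x^3 + 54x - 38 must be an integer dividing the constant term -38, i.e. one of ±{1, 2, 19, 38}. Evaluating: f(1) = 17, f(-1) = -93, f(2) = 78, f(-2) = -154, f(19) = 7847, f(-19) = -7923, f(38) = 56886, f(-38) = -56962; none is 0, so f has no rational root and is therefore irreducible over Q (a cubic with no linear factor over a field is irreducible). For an irreducible cubic, the Galois group is A_3 or S_3 according as the discriminant disc(f) = -4a^3 - 27b^2 = -4·(54)^3 - 27·(-38)^2 = -668844 is or is not a square in Q. Here disc(f) = -668844 is not a perfect square in Q, so the Galois group of f over Q is not contained in A_3 and must be all of S_3. The splitting field has degree |S_3| = 6 over Q, so [K : Q] = 6.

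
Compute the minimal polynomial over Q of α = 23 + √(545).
m_α(x) = x^2 - 46x - 16

From α - 23 = √(545), squaring gives (α - 23)^2 = 545, i.e. α^2 - 46α + 529 = 545, so α^2 - 46α - 16 = 0. The discriminant of x^2 - 46x - 16 is (-46)^2 - 4·(-16) = 2116 + 64 = 2180, and 4·(545) is not a perfect square in Q since 545 is squarefree and ≠ 1. Hence x^2 - 46x - 16 is irreducible over Q and is the minimal polynomial of α.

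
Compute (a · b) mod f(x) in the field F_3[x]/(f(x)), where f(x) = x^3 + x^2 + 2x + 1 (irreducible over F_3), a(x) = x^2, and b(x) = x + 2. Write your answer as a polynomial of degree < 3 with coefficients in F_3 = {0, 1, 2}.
a · b ≡ x^2 + x + 2 (mod f(x))

Multiply in F_3[x]: a(x)·b(x) = (x^2)·(x + 2) = x^3 + 2x^2. This has degree ≥ 3, so divide by f(x) over F_3: x^3 + 2x^2 = (1)·(x^3 + x^2 + 2x + 1) + (x^2 + x + 2). Hence a·b ≡ x^2 + x + 2 (mod f). (F_3[x]/(f) is a field with 3^3 = 27 elements since f is irreducible of degree 3.)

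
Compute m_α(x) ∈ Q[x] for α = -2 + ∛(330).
m_α(x) = x^3 + 6x^2 + 12x - 322

Set β = α + 2 = ∛(330), so β^3 = 330. Then (α + 2)^3 - 330 = 0, i.e. α is a root of g(x) = (x + 2)^3 - 330 = x^3 + 6x^2 + 12x - 322. Since g(x) = h(x + 2) where h(x) = x^3 - 330, and h is irreducible over Q (because 330 is not a perfect cube, so h has no rational root, and a monic cubic with no rational root is irreducible), g is also irreducible (irreducibility is preserved under the substitution x → x + 2). Hence m_α(x) = x^3 + 6x^2 + 12x - 322.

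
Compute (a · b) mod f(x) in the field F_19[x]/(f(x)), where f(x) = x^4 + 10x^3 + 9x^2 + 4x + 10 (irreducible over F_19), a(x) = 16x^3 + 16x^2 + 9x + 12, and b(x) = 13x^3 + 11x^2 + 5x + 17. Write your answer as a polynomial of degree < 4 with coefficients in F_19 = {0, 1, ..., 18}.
a · b ≡ 3x^3 + 11x^2 + 17x + 7 (mod f(x))

Multiply in F_19[x]: a(x)·b(x) = (16x^3 + 16x^2 + 9x + 12)·(13x^3 + 11x^2 + 5x + 17) = 18x^6 + 4x^5 + 12x^4 + 18x^3 + 12x^2 + 4x + 14. This has degree ≥ 4, so divide by f(x) over F_19: 18x^6 + 4x^5 + 12x^4 + 18x^3 + 12x^2 + 4x + 14 = (18x^2 + 14x + 14)·(x^4 + 10x^3 + 9x^2 + 4x + 10) + (3x^3 + 11x^2 + 17x + 7). Hence a·b ≡ 3x^3 + 11x^2 + 17x + 7 (mod f). (F_19[x]/(f) is a field with 19^4 = 130321 elements since f is irreducible of degree 4.)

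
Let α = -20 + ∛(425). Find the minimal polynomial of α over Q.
m_α(x) = x^3 + 60x^2 + 1200x + 7575

Set β = α + 20 = ∛(425), so β^3 = 425. Then (α + 20)^3 - 425 = 0, i.e. α is a root of g(x) = (x + 20)^3 - 425 = x^3 + 60x^2 + 1200x + 7575. Since g(x) = h(x + 20) where h(x) = x^3 - 425, and h is irreducible over Q (because 425 is not a perfect cube, so h has no rational root, and a monic cubic with no rational root is irreducible), g is also irreducible (irreducibility is preserved under the substitution x → x + 20). Hence m_α(x) = x^3 + 60x^2 + 1200x + 7575.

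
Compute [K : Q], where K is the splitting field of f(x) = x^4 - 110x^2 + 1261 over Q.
[K : Q] = 4

Solving the quadratic in x^2: x^2 = (110 ± √(110^2 - 4·1261))/2 = (110 ± √7056)/2 = (110 ± 84)/2, giving x^2 = 97 or x^2 = 13. So f(x) = (x^2 - 97)(x^2 - 13) and the roots of f are ±√97, ±√13. Hence the splitting field is K = Q(√97, √13). Since 97 and 13 are distinct squarefree integers > 1, their product 1261 is not a perfect square, so √13 ∉ Q(√97). By the tower law [K:Q] = [Q(√97,√13):Q(√97)] · [Q(√97):Q] = 2 · 2 = 4.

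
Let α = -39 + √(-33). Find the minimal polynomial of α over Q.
m_α(x) = x^2 + 78x + 1554

From α + 39 = √(-33), squaring gives (α + 39)^2 = -33, i.e. α^2 + 78α + 1521 = -33, so α^2 + 78α + 1554 = 0. The discriminant of x^2 + 78x + 1554 is (78)^2 - 4·(1554) = 6084 - 6216 = -132, and 4·(-33) is not a perfect square in Q since -33 is squarefree and ≠ 1. Hence x^2 + 78x + 1554 is irreducible over Q and is the minimal polynomial of α.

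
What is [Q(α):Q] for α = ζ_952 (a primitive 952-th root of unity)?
[Q(α):Q] = 384

The minimal polynomial of ζ_952 over Q is the 952-th cyclotomic polynomial Φ_952(x), which is irreducible over Q and has degree φ(952) = 384. Hence [Q(α):Q] = φ(952) = 384.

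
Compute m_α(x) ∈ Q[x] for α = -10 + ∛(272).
m_α(x) = x^3 + 30x^2 + 300x + 728

Set β = α + 10 = ∛(272), so β^3 = 272. Then (α + 10)^3 - 272 = 0, i.e. α is a root of g(x) = (x + 10)^3 - 272 = x^3 + 30x^2 + 300x + 728. Since g(x) = h(x + 10) where h(x) = x^3 - 272, and h is irreducible over Q (because 272 is not a perfect cube, so h has no rational root, and a monic cubic with no rational root is irreducible), g is also irreducible (irreducibility is preserved under the substitution x → x + 10). Hence m_α(x) = x^3 + 30x^2 + 300x + 728.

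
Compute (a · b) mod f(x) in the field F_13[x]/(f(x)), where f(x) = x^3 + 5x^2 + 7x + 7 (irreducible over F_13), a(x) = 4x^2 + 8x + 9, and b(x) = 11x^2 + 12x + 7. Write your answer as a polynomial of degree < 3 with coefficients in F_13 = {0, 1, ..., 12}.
a · b ≡ 10x^2 + 2x + 1 (mod f(x))

Multiply in F_13[x]: a(x)·b(x) = (4x^2 + 8x + 9)·(11x^2 + 12x + 7) = 5x^4 + 6x^3 + 2x^2 + 8x + 11. This has degree ≥ 3, so divide by f(x) over F_13: 5x^4 + 6x^3 + 2x^2 + 8x + 11 = (5x + 7)·(x^3 + 5x^2 + 7x + 7) + (10x^2 + 2x + 1). Hence a·b ≡ 10x^2 + 2x + 1 (mod f). (F_13[x]/(f) is a field with 13^3 = 2197 elements since f is irreducible of degree 3.)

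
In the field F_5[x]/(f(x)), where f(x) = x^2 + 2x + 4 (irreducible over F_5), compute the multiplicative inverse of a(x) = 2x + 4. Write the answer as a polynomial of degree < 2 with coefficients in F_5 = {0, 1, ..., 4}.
a(x)^(-1) ≡ 3x (mod f(x))

Since f is irreducible over F_5, F_5[x]/(f) is a field and a(x) ≠ 0 has an inverse. Apply the extended Euclidean algorithm to f(x) and a(x) in F_5[x]: f(x) = (3x)·a(x) + (4). The last nonzero remainder is the constant 4 = gcd(f, a) in F_5. Back-substituting through the division chain expresses 4 = s(x)·a(x) + t(x)·f(x) with s(x) ≡ 2x (mod f), so (2x)·a(x) ≡ 4 (mod f). Multiplying by 4^(-1) ≡ 4 in F_5 gives a(x)^(-1) ≡ 4·(2x) ≡ 3x (mod f). Check: (2x + 4)·(3x) = x^2 + 2x ≡ 1 (mod x^2 + 2x + 4).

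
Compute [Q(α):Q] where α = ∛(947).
[Q(α):Q] = 3

The minimal polynomial of α is x^3 - 947, irreducible over Q since 947 is not a perfect cube (so x^3 - 947 has no rational root). Hence [Q(α):Q] = deg(m_α) = 3.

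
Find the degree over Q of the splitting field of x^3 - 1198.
[K : Q] = 6

The roots of x^3 - 1198 are ∛1198, ω∛1198, ω^2∛1198 where ω = e^(2πi/3) is a primitive cube root of unity, so K = Q(∛1198, ω). Now [Q(∛1198):Q] = 3 (since 1198 is not a perfect cube, x^3 - 1198 is irreducible) and [Q(ω):Q] = 2. Both 2 and 3 divide [K:Q], and [K:Q] ≤ 3·2 = 6, so [K:Q] = 6. (Equivalently: Q(∛1198) ⊂ R but ω ∉ R, so [K : Q(∛1198)] = 2.)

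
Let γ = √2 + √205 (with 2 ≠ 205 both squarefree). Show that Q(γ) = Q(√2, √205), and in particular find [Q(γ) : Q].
[Q(γ) : Q] = 4 (equivalently, Q(γ) = Q(√2, √205))

Obviously Q(γ) ⊆ Q(√2, √205), and [Q(√2, √205):Q] = 4 (since 2, 205 are distinct squarefree integers > 1 with 410 not a perfect square). To show equality we compute the minimal polynomial of γ. From γ = √2 + √205: γ^2 = 2 + 2√(410) + 205 = 207 + 2√(410), so γ^2 - 207 = 2√(410); squaring, (γ^2 - 207)^2 = 4·410, i.e. γ^4 - 414γ^2 + 42849 - 1640 = 0, i.e. γ^4 - 414γ^2 + 41209 = 0. So γ is a root of x^4 - 414x^2 + 41209. This polynomial is irreducible over Q: it has no rational root (each ±√2 ± √205 is irrational), and any factorization into two quadratics over Q would force √(410) ∈ Q (pairing opposite roots) or √2, √205 ∈ Q (other pairings), all impossible. Hence [Q(γ):Q] = 4 = [Q(√2, √205):Q], so Q(γ) = Q(√2, √205).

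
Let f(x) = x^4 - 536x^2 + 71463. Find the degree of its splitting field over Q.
[K : Q] = 4

Solving the quadratic in x^2: x^2 = (536 ± √(536^2 - 4·71463))/2 = (536 ± √1444)/2 = (536 ± 38)/2, giving x^2 = 287 or x^2 = 249. So f(x) = (x^2 - 287)(x^2 - 249) and the roots of f are ±√287, ±√249. Hence the splitting field is K = Q(√287, √249). Since 287 and 249 are distinct squarefree integers > 1, their product 71463 is not a perfect square, so √249 ∉ Q(√287). By the tower law [K:Q] = [Q(√287,√249):Q(√287)] · [Q(√287):Q] = 2 · 2 = 4.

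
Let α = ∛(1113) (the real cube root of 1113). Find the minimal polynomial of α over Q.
m_α(x) = x^3 - 1113

α satisfies α^3 = 1113, so x^3 - 1113 annihilates α. By the rational root test, a rational root p/q (in lowest terms) of x^3 - 1113 would satisfy p^3 = 1113 q^3, forcing q = 1 and p^3 = 1113; but 1113 is not a perfect cube, contradiction. A monic cubic over Q with no rational root is irreducible (any nontrivial factorization would include a linear factor). Hence x^3 - 1113 is the minimal polynomial of α, and in particular [Q(α):Q] = 3.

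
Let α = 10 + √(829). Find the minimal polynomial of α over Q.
m_α(x) = x^2 - 20x - 729

From α - 10 = √(829), squaring gives (α - 10)^2 = 829, i.e. α^2 - 20α + 100 = 829, so α^2 - 20α - 729 = 0. The discriminant of x^2 - 20x - 729 is (-20)^2 - 4·(-729) = 400 + 2916 = 3316, and 4·(829) is not a perfect square in Q since 829 is squarefree and ≠ 1. Hence x^2 - 20x - 729 is irreducible over Q and is the minimal polynomial of α.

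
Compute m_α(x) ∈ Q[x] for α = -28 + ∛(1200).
m_α(x) = x^3 + 84x^2 + 2352x + 20752

Set β = α + 28 = ∛(1200), so β^3 = 1200. Then (α + 28)^3 - 1200 = 0, i.e. α is a root of g(x) = (x + 28)^3 - 1200 = x^3 + 84x^2 + 2352x + 20752. Since g(x) = h(x + 28) where h(x) = x^3 - 1200, and h is irreducible over Q (because 1200 is not a perfect cube, so h has no rational root, and a monic cubic with no rational root is irreducible), g is also irreducible (irreducibility is preserved under the substitution x → x + 28). Hence m_α(x) = x^3 + 84x^2 + 2352x + 20752.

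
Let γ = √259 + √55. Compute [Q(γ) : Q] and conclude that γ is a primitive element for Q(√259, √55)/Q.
[Q(γ) : Q] = 4 (equivalently, Q(γ) = Q(√259, √55))

Obviously Q(γ) ⊆ Q(√259, √55), and [Q(√259, √55):Q] = 4 (since 259, 55 are distinct squarefree integers > 1 with 14245 not a perfect square). To show equality we compute the minimal polynomial of γ. From γ = √259 + √55: γ^2 = 259 + 2√(14245) + 55 = 314 + 2√(14245), so γ^2 - 314 = 2√(14245); squaring, (γ^2 - 314)^2 = 4·14245, i.e. γ^4 - 628γ^2 + 98596 - 56980 = 0, i.e. γ^4 - 628γ^2 + 41616 = 0. So γ is a root of x^4 - 628x^2 + 41616. This polynomial is irreducible over Q: it has no rational root (each ±√259 ± √55 is irrational), and any factorization into two quadratics over Q would force √(14245) ∈ Q (pairing opposite roots) or √259, √55 ∈ Q (other pairings), all impossible. Hence [Q(γ):Q] = 4 = [Q(√259, √55):Q], so Q(γ) = Q(√259, √55).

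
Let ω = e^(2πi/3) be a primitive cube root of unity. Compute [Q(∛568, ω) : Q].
[Q(∛568, ω) : Q] = 6

[Q(∛568):Q] = 3 (min poly x^3 - 568, irreducible since 568 is not a perfect cube). [Q(ω):Q] = 2 (min poly x^2 + x + 1). Since Q(∛568) ⊂ R and ω ∉ R, we have ω ∉ Q(∛568), so x^2 + x + 1 remains irreducible over Q(∛568) and [Q(∛568, ω) : Q(∛568)] = 2. By the tower law, [Q(∛568, ω) : Q] = 3 · 2 = 6. (In fact Q(∛568, ω) is the splitting field of x^3 - 568 over Q.)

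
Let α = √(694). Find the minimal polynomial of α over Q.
m_α(x) = x^2 - 694

α satisfies α^2 - 694 = 0, so x^2 - 694 annihilates α. Since d = 694 is squarefree and ≠ 1, it is not a perfect square in Q, so x^2 - 694 has no rational root and is therefore irreducible over Q (a degree-2 polynomial over a field is irreducible iff it has no root). Hence m_α(x) = x^2 - 694.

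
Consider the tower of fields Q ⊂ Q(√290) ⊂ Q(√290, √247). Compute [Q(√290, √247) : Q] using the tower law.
[Q(√290, √247) : Q] = 4

[Q(√290):Q] = 2 (min poly x^2 - 290, irreducible since 290 is squarefree > 1). For the top step, suppose √247 ∈ Q(√290), say √247 = c + d√290 with c, d ∈ Q. Squaring: 247 = c^2 + 290d^2 + 2cd√290. Since √290 ∉ Q this forces 2cd = 0. If d = 0 then √247 = c ∈ Q, contradicting 247 squarefree > 1. If c = 0 then 247 = 290d^2, so 290·247 = (290d)^2 is a perfect square in Q — but 290·247 = 71630 is not a perfect square (since 290 and 247 are distinct squarefree integers). Contradiction. Hence √247 ∉ Q(√290), so x^2 - 247 stays irreducible over Q(√290) and [Q(√290, √247) : Q(√290)] = 2. By the tower law, [Q(√290, √247) : Q] = 2 · 2 = 4.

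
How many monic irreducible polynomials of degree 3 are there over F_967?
There are 301410032 monic irreducible polynomials of degree 3 over F_967

Each element of F_{967^3} that lies in no proper subfield is a root of exactly one monic irreducible of degree 3 over F_967, and each such polynomial has 3 distinct roots in F_{967^3}. By Möbius inversion the count is N_967(3) = (1/3) Σ_{d|3} μ(3/d) · 967^d = (1/3)(μ(3)·967^1 + μ(1)·967^3) = 904230096/3 = 301410032.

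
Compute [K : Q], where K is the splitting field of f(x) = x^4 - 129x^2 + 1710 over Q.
[K : Q] = 4

Solving the quadratic in x^2: x^2 = (129 ± √(129^2 - 4·1710))/2 = (129 ± √9801)/2 = (129 ± 99)/2, giving x^2 = 114 or x^2 = 15. So f(x) = (x^2 - 114)(x^2 - 15) and the roots of f are ±√114, ±√15. Hence the splitting field is K = Q(√114, √15). Since 114 and 15 are distinct squarefree integers > 1, their product 1710 is not a perfect square, so √15 ∉ Q(√114). By the tower law [K:Q] = [Q(√114,√15):Q(√114)] · [Q(√114):Q] = 2 · 2 = 4.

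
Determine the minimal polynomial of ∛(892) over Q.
m_α(x) = x^3 - 892

α satisfies α^3 = 892, so x^3 - 892 annihilates α. By the rational root test, a rational root p/q (in lowest terms) of x^3 - 892 would satisfy p^3 = 892 q^3, forcing q = 1 and p^3 = 892; but 892 is not a perfect cube, contradiction. A monic cubic over Q with no rational root is irreducible (any nontrivial factorization would include a linear factor). Hence x^3 - 892 is the minimal polynomial of α, and in particular [Q(α):Q] = 3.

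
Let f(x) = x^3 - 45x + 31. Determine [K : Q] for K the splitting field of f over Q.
[K : Q] = 6

By the rational root test, any rational root of the monic integer polynomial f(x) = x^3 - 45x + 31 must be an integer dividing the constant term 31, i.e. one of ±{1, 31}. Evaluating: f(1) = -13, f(-1) = 75, f(31) = 28427, f(-31) = -28365; none is 0, so f has no rational root and is therefore irreducible over Q (a cubic with no linear factor over a field is irreducible). For an irreducible cubic, the Galois group is A_3 or S_3 according as the discriminant disc(f) = -4a^3 - 27b^2 = -4·(-45)^3 - 27·(31)^2 = 338553 is or is not a square in Q. Here disc(f) = 338553 is not a perfect square in Q, so the Galois group of f over Q is not contained in A_3 and must be all of S_3. The splitting field has degree |S_3| = 6 over Q, so [K : Q] = 6.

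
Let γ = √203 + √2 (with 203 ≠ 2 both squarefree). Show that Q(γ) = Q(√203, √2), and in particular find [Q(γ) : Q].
[Q(γ) : Q] = 4 (equivalently, Q(γ) = Q(√203, √2))

Obviously Q(γ) ⊆ Q(√203, √2), and [Q(√203, √2):Q] = 4 (since 203, 2 are distinct squarefree integers > 1 with 406 not a perfect square). To show equality we compute the minimal polynomial of γ. From γ = √203 + √2: γ^2 = 203 + 2√(406) + 2 = 205 + 2√(406), so γ^2 - 205 = 2√(406); squaring, (γ^2 - 205)^2 = 4·406, i.e. γ^4 - 410γ^2 + 42025 - 1624 = 0, i.e. γ^4 - 410γ^2 + 40401 = 0. So γ is a root of x^4 - 410x^2 + 40401. This polynomial is irreducible over Q: it has no rational root (each ±√203 ± √2 is irrational), and any factorization into two quadratics over Q would force √(406) ∈ Q (pairing opposite roots) or √203, √2 ∈ Q (other pairings), all impossible. Hence [Q(γ):Q] = 4 = [Q(√203, √2):Q], so Q(γ) = Q(√203, √2).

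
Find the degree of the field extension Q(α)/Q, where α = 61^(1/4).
[Q(α):Q] = 4

α is a root of x^4 - 61. By Eisenstein's criterion at the prime p = 61 (which divides the constant term 61 but p^2 = 3721 does not, since 61 is squarefree), x^4 - 61 is irreducible over Q. Hence [Q(α):Q] = 4.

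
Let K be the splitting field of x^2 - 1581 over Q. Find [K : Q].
[K : Q] = 2

f(x) = x^2 - 1581 factors as (x - √1581)(x + √1581). The splitting field is K = Q(√1581). Since 1581 is squarefree and > 1, it is not a perfect square, so x^2 - 1581 is irreducible over Q and [Q(√1581) : Q] = 2. Hence [K : Q] = 2.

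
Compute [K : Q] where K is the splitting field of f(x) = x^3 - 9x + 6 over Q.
[K : Q] = 6

By the rational root test, any rational root of the monic integer polynomial f(x) = x^3 - 9x + 6 must be an integer dividing the constant term 6, i.e. one of ±{1, 2, 3, 6}. Evaluating: f(1) = -2, f(-1) = 14, f(2) = -4, f(-2) = 16, f(3) = 6, f(-3) = 6, f(6) = 168, f(-6) = -156; none is 0, so f has no rational root and is therefore irreducible over Q (a cubic with no linear factor over a field is irreducible). For an irreducible cubic, the Galois group is A_3 or S_3 according as the discriminant disc(f) = -4a^3 - 27b^2 = -4·(-9)^3 - 27·(6)^2 = 1944 is or is not a square in Q. Here disc(f) = 1944 is not a perfect square in Q, so the Galois group of f over Q is not contained in A_3 and must be all of S_3. The splitting field has degree |S_3| = 6 over Q, so [K : Q] = 6.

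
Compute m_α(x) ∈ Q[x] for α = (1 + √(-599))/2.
m_α(x) = x^2 - x + 150

From 2α - 1 = √(-599), squaring gives (2α - 1)^2 = -599, i.e. 4α^2 - 4α + 1 = -599, so α^2 - α + (1 + 599)/4 = 0. Since -599 ≡ 1 (mod 4), (1 + 599)/4 = 150 ∈ Z. The polynomial x^2 - x + 150 has discriminant 1 - 4·(150) = -599, which is not a perfect square in Q (d = -599 is squarefree and ≠ 1), so x^2 - x + 150 is irreducible over Q. It is the minimal polynomial of α.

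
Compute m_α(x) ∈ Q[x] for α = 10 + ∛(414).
m_α(x) = x^3 - 30x^2 + 300x - 1414

Set β = α - 10 = ∛(414), so β^3 = 414. Then (α - 10)^3 - 414 = 0, i.e. α is a root of g(x) = (x - 10)^3 - 414 = x^3 - 30x^2 + 300x - 1414. Since g(x) = h(x - 10) where h(x) = x^3 - 414, and h is irreducible over Q (because 414 is not a perfect cube, so h has no rational root, and a monic cubic with no rational root is irreducible), g is also irreducible (irreducibility is preserved under the substitution x → x - 10). Hence m_α(x) = x^3 - 30x^2 + 300x - 1414.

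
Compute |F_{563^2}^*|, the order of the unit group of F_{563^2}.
|F_{563^2}^*| = 316968

F_{563^2} has 563^2 = 316969 elements; its multiplicative group consists of all nonzero elements, so |F_{563^2}^*| = 316969 - 1 = 316968. (It is cyclic since any finite subgroup of the multiplicative group of a field is cyclic.)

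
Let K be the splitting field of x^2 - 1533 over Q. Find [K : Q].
[K : Q] = 2

f(x) = x^2 - 1533 factors as (x - √1533)(x + √1533). The splitting field is K = Q(√1533). Since 1533 is squarefree and > 1, it is not a perfect square, so x^2 - 1533 is irreducible over Q and [Q(√1533) : Q] = 2. Hence [K : Q] = 2.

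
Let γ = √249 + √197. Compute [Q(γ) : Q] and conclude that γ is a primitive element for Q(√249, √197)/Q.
[Q(γ) : Q] = 4 (equivalently, Q(γ) = Q(√249, √197))

Obviously Q(γ) ⊆ Q(√249, √197), and [Q(√249, √197):Q] = 4 (since 249, 197 are distinct squarefree integers > 1 with 49053 not a perfect square). To show equality we compute the minimal polynomial of γ. From γ = √249 + √197: γ^2 = 249 + 2√(49053) + 197 = 446 + 2√(49053), so γ^2 - 446 = 2√(49053); squaring, (γ^2 - 446)^2 = 4·49053, i.e. γ^4 - 892γ^2 + 198916 - 196212 = 0, i.e. γ^4 - 892γ^2 + 2704 = 0. So γ is a root of x^4 - 892x^2 + 2704. This polynomial is irreducible over Q: it has no rational root (each ±√249 ± √197 is irrational), and any factorization into two quadratics over Q would force √(49053) ∈ Q (pairing opposite roots) or √249, √197 ∈ Q (other pairings), all impossible. Hence [Q(γ):Q] = 4 = [Q(√249, √197):Q], so Q(γ) = Q(√249, √197).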